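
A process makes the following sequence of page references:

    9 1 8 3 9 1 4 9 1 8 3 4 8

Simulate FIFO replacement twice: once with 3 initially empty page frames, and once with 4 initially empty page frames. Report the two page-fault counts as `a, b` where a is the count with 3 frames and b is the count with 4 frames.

3 frames: F F F F F F F . . F F . . → 9 faults.
4 frames: F F F F . . F F F F F F . → 10 faults.
10 > 9: adding a frame increased faults — Belady's anomaly.

9, 10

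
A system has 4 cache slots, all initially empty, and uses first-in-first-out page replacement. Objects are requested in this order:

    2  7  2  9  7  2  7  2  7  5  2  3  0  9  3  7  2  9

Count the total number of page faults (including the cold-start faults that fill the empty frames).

2 → miss, frames {2}
7 → miss, frames {2,7}
2 → hit
9 → miss, frames {2,7,9}
7 → hit
2 → hit
7 → hit
2 → hit
7 → hit
5 → miss, frames {2,7,9,5}
2 → hit
3 → miss, evict 2, frames {7,9,5,3}
0 → miss, evict 7, frames {9,5,3,0}
9 → hit
3 → hit
7 → miss, evict 9, frames {5,3,0,7}
2 → miss, evict 5, frames {3,0,7,2}
9 → miss, evict 3, frames {0,7,2,9}
Page faults: 9.

9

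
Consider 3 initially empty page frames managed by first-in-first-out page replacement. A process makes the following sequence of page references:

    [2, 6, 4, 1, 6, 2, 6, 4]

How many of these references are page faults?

2 → miss, frames [2]
6 → miss, frames [2, 6]
4 → miss, frames [2, 6, 4]
1 → miss, evict 2, frames [6, 4, 1]
6 → hit
2 → miss, evict 6, frames [4, 1, 2]
6 → miss, evict 4, frames [1, 2, 6]
4 → miss, evict 1, frames [2, 6, 4]
Page faults: 7.

7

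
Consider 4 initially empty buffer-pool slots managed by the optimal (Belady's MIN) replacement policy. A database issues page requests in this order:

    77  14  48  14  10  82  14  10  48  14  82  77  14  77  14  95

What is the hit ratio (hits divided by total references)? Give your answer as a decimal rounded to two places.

0.56

77: miss, frames {77}
14: miss, frames {77,14}
48: miss, frames {77,14,48}
14: hit
10: miss, frames {77,14,48,10}
82: miss, evict 77, frames {14,48,10,82}
14: hit
10: hit
48: hit
14: hit
82: hit
77: miss, evict 82, frames {14,48,10,77}
14: hit
77: hit
14: hit
95: miss, evict 77, frames {14,48,10,95}
Hits: 9 of 16 references → 9/16 = 0.5625.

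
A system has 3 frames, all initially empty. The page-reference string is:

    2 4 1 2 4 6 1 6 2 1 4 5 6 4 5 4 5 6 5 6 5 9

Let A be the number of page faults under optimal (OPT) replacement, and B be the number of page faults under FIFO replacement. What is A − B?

Under OPT: F F F . . F . . . . F F . . . . . . . . . F → 7 faults.
Under FIFO: F F F . . F . . F . F F F . . . . . . . . F → 9 faults.
A − B = 7 − 9 = -2.

-2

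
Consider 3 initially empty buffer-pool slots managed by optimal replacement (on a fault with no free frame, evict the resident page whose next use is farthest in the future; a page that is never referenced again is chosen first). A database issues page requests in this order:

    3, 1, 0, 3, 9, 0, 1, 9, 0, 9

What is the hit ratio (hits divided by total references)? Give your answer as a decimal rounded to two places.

3: fault, frames [3]
1: fault, frames [3, 1]
0: fault, frames [3, 1, 0]
3: hit
9: fault, evict 3, frames [1, 0, 9]
0: hit
1: hit
9: hit
0: hit
9: hit
Hits: 6 of 10 references → 6/10 = 0.6000.

0.60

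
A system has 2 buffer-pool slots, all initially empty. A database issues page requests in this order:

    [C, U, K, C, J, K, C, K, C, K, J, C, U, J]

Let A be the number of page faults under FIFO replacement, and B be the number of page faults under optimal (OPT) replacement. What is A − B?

2

Under FIFO: F F F F F F F . . . F . F . → 9 faults.
Under OPT: F F F . F . F . . . F . F . → 7 faults.
A − B = 9 − 7 = 2.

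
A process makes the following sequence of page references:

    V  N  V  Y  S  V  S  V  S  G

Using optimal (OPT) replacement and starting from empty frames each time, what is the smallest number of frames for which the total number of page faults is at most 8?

f=1: 10 faults
f=2: 5 faults
f=3: 5 faults
f=4: 5 faults
f=5: 5 faults
Smallest f with faults ≤ 8 is 2.

2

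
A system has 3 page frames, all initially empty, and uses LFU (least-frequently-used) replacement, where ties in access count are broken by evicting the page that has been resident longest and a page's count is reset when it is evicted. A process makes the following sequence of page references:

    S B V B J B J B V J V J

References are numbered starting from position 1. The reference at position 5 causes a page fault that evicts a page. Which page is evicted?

S

pos 1: S -> fault, frames [S]
pos 2: B -> fault, frames [S, B]
pos 3: V -> fault, frames [S, B, V]
pos 4: B -> hit
pos 5: J -> fault, evict S, frames [B, V, J]
At position 5, page S is evicted.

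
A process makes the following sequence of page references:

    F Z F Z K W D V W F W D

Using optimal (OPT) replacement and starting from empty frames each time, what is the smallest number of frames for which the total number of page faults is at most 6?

f=1: 12 faults
f=2: 8 faults
f=3: 7 faults
f=4: 6 faults
f=5: 6 faults
f=6: 6 faults
Smallest f with faults ≤ 6 is 4.

4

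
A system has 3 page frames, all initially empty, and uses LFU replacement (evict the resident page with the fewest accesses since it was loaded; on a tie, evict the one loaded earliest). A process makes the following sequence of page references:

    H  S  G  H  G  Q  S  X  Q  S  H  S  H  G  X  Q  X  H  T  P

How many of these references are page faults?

13

H: miss, frames [H]
S: miss, frames [H, S]
G: miss, frames [H, S, G]
H: hit
G: hit
Q: miss, evict S, frames [H, G, Q]
S: miss, evict Q, frames [H, G, S]
X: miss, evict S, frames [H, G, X]
Q: miss, evict X, frames [H, G, Q]
S: miss, evict Q, frames [H, G, S]
H: hit
S: hit
H: hit
G: hit
X: miss, evict S, frames [H, G, X]
Q: miss, evict X, frames [H, G, Q]
X: miss, evict Q, frames [H, G, X]
H: hit
T: miss, evict X, frames [H, G, T]
P: miss, evict T, frames [H, G, P]
Page faults: 13.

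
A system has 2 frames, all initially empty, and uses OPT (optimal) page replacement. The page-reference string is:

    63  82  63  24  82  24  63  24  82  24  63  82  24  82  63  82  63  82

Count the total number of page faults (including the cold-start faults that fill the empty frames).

8

63 → fault, frames {63}
82 → fault, frames {63,82}
63 → hit
24 → fault, evict 63, frames {82,24}
82 → hit
24 → hit
63 → fault, evict 82, frames {24,63}
24 → hit
82 → fault, evict 63, frames {24,82}
24 → hit
63 → fault, evict 24, frames {82,63}
82 → hit
24 → fault, evict 63, frames {82,24}
82 → hit
63 → fault, evict 24, frames {82,63}
82 → hit
63 → hit
82 → hit
Page faults: 8.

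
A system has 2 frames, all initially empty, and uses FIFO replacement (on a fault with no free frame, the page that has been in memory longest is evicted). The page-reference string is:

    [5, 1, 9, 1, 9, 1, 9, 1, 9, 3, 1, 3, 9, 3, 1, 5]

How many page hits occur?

7

5 -> miss, frames (5)
1 -> miss, frames (5 1)
9 -> miss, evict 5, frames (1 9)
1 -> hit
9 -> hit
1 -> hit
9 -> hit
1 -> hit
9 -> hit
3 -> miss, evict 1, frames (9 3)
1 -> miss, evict 9, frames (3 1)
3 -> hit
9 -> miss, evict 3, frames (1 9)
3 -> miss, evict 1, frames (9 3)
1 -> miss, evict 9, frames (3 1)
5 -> miss, evict 3, frames (1 5)
Hits: 7.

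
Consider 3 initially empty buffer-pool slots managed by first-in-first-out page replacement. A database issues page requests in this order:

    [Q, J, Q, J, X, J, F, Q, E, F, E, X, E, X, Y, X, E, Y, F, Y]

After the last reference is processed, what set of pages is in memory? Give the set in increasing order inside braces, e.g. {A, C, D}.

Q -> fault, frames [Q]
J -> fault, frames [Q, J]
Q -> hit
J -> hit
X -> fault, frames [Q, J, X]
J -> hit
F -> fault, evict Q, frames [J, X, F]
Q -> fault, evict J, frames [X, F, Q]
E -> fault, evict X, frames [F, Q, E]
F -> hit
E -> hit
X -> fault, evict F, frames [Q, E, X]
E -> hit
X -> hit
Y -> fault, evict Q, frames [E, X, Y]
X -> hit
E -> hit
Y -> hit
F -> fault, evict E, frames [X, Y, F]
Y -> hit

{F, X, Y}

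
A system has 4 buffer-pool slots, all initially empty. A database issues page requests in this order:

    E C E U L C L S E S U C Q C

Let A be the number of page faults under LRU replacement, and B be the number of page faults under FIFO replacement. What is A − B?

Under LRU: F F . F F . . F F . F F F . → 9 faults.
Under FIFO: F F . F F . . F F . . F F . → 8 faults.
A − B = 9 − 8 = 1.

1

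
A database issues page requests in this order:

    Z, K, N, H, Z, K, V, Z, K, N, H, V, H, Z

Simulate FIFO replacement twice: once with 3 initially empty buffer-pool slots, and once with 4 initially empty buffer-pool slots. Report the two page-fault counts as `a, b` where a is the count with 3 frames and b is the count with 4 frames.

10, 11

3 frames: F F F F F F F . . F F . . F → 10 faults.
4 frames: F F F F . . F F F F F F . F → 11 faults.
11 > 10: adding a frame increased faults — Belady's anomaly.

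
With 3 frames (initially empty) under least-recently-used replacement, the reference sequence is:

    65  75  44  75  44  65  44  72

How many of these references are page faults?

4

65 → miss, frames {65}
75 → miss, frames {65,75}
44 → miss, frames {65,75,44}
75 → hit
44 → hit
65 → hit
44 → hit
72 → miss, evict 75, frames {65,44,72}
Page faults: 4.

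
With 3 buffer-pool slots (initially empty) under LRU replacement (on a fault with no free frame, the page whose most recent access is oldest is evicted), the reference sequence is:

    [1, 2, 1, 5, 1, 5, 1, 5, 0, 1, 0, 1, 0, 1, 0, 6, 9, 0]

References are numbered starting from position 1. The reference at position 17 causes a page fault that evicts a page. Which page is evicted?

pos 1: 1 -> miss, frames (1)
pos 2: 2 -> miss, frames (1 2)
pos 3: 1 -> hit
pos 4: 5 -> miss, frames (2 1 5)
pos 5: 1 -> hit
pos 6: 5 -> hit
pos 7: 1 -> hit
pos 8: 5 -> hit
pos 9: 0 -> miss, evict 2, frames (1 5 0)
pos 10: 1 -> hit
pos 11: 0 -> hit
pos 12: 1 -> hit
pos 13: 0 -> hit
pos 14: 1 -> hit
pos 15: 0 -> hit
pos 16: 6 -> miss, evict 5, frames (1 0 6)
pos 17: 9 -> miss, evict 1, frames (0 6 9)
At position 17, page 1 is evicted.

1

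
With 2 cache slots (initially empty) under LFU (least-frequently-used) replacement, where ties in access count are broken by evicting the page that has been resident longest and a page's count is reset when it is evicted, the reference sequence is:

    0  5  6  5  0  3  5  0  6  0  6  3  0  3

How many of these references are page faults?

12

0 -> miss, frames {0}
5 -> miss, frames {0,5}
6 -> miss, evict 0, frames {5,6}
5 -> hit
0 -> miss, evict 6, frames {5,0}
3 -> miss, evict 0, frames {5,3}
5 -> hit
0 -> miss, evict 3, frames {5,0}
6 -> miss, evict 0, frames {5,6}
0 -> miss, evict 6, frames {5,0}
6 -> miss, evict 0, frames {5,6}
3 -> miss, evict 6, frames {5,3}
0 -> miss, evict 3, frames {5,0}
3 -> miss, evict 0, frames {5,3}
Page faults: 12.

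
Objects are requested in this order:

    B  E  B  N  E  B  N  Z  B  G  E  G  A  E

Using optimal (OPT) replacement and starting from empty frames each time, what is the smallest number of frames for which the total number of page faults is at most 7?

3

f=1: 14 faults
f=2: 8 faults
f=3: 6 faults
f=4: 6 faults
f=5: 6 faults
f=6: 6 faults
Smallest f with faults ≤ 7 is 3.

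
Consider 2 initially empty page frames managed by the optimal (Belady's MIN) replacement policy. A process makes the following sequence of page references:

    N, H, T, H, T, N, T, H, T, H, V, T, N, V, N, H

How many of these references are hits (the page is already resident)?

N → fault, frames [N]
H → fault, frames [N, H]
T → fault, evict N, frames [H, T]
H → hit
T → hit
N → fault, evict H, frames [T, N]
T → hit
H → fault, evict N, frames [T, H]
T → hit
H → hit
V → fault, evict H, frames [T, V]
T → hit
N → fault, evict T, frames [V, N]
V → hit
N → hit
H → fault, evict N, frames [V, H]
Hits: 8.

8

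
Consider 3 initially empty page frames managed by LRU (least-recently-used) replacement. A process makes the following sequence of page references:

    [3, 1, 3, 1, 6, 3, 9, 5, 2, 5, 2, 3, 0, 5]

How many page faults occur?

9

3: fault, frames [3]
1: fault, frames [3, 1]
3: hit
1: hit
6: fault, frames [3, 1, 6]
3: hit
9: fault, evict 1, frames [6, 3, 9]
5: fault, evict 6, frames [3, 9, 5]
2: fault, evict 3, frames [9, 5, 2]
5: hit
2: hit
3: fault, evict 9, frames [5, 2, 3]
0: fault, evict 5, frames [2, 3, 0]
5: fault, evict 2, frames [3, 0, 5]
Page faults: 9.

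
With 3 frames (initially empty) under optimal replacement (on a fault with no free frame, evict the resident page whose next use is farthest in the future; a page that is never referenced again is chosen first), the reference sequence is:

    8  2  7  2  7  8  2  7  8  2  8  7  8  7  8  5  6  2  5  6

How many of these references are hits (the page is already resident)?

15

8 → fault, frames [8]
2 → fault, frames [8, 2]
7 → fault, frames [8, 2, 7]
2 → hit
7 → hit
8 → hit
2 → hit
7 → hit
8 → hit
2 → hit
8 → hit
7 → hit
8 → hit
7 → hit
8 → hit
5 → fault, evict 7, frames [8, 2, 5]
6 → fault, evict 8, frames [2, 5, 6]
2 → hit
5 → hit
6 → hit
Hits: 15.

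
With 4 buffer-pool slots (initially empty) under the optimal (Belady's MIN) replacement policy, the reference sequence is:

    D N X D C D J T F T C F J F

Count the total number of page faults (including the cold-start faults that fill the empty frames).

7

D → miss, frames {D}
N → miss, frames {D,N}
X → miss, frames {D,N,X}
D → hit
C → miss, frames {D,N,X,C}
D → hit
J → miss, evict X, frames {D,N,C,J}
T → miss, evict N, frames {D,C,J,T}
F → miss, evict D, frames {C,J,T,F}
T → hit
C → hit
F → hit
J → hit
F → hit
Page faults: 7.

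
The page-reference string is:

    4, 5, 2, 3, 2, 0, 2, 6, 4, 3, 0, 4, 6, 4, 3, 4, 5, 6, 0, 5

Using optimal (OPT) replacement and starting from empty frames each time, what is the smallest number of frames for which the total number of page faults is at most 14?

f=1: 20 faults
f=2: 14 faults
f=3: 10 faults
f=4: 7 faults
f=5: 6 faults
f=6: 6 faults
Smallest f with faults ≤ 14 is 2.

2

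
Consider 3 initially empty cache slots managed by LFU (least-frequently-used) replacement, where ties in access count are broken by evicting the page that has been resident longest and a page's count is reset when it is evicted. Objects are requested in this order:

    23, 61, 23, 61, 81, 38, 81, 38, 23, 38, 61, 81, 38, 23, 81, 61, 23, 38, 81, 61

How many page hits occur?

23 → fault, frames [23]
61 → fault, frames [23, 61]
23 → hit
61 → hit
81 → fault, frames [23, 61, 81]
38 → fault, evict 81, frames [23, 61, 38]
81 → fault, evict 38, frames [23, 61, 81]
38 → fault, evict 81, frames [23, 61, 38]
23 → hit
38 → hit
61 → hit
81 → fault, evict 38, frames [23, 61, 81]
38 → fault, evict 81, frames [23, 61, 38]
23 → hit
81 → fault, evict 38, frames [23, 61, 81]
61 → hit
23 → hit
38 → fault, evict 81, frames [23, 61, 38]
81 → fault, evict 38, frames [23, 61, 81]
61 → hit
Hits: 9.

9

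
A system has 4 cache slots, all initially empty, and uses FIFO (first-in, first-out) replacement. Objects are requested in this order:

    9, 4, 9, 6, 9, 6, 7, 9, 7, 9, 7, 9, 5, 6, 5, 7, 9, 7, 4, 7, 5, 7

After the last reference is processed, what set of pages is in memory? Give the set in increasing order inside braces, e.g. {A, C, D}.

{4, 5, 7, 9}

9 → fault, frames {9}
4 → fault, frames {9,4}
9 → hit
6 → fault, frames {9,4,6}
9 → hit
6 → hit
7 → fault, frames {9,4,6,7}
9 → hit
7 → hit
9 → hit
7 → hit
9 → hit
5 → fault, evict 9, frames {4,6,7,5}
6 → hit
5 → hit
7 → hit
9 → fault, evict 4, frames {6,7,5,9}
7 → hit
4 → fault, evict 6, frames {7,5,9,4}
7 → hit
5 → hit
7 → hit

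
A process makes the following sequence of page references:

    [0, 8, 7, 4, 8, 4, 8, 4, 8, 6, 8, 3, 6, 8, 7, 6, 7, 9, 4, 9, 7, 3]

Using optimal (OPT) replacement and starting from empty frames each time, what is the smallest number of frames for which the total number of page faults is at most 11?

f=1: 22 faults
f=2: 12 faults
f=3: 10 faults
f=4: 8 faults
f=5: 7 faults
f=6: 7 faults
f=7: 7 faults
Smallest f with faults ≤ 11 is 3.

3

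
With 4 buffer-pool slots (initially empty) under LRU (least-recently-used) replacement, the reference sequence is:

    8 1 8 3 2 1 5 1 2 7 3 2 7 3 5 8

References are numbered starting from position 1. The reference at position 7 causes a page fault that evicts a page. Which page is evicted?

pos 1: 8: fault, frames [8]
pos 2: 1: fault, frames [8, 1]
pos 3: 8: hit
pos 4: 3: fault, frames [1, 8, 3]
pos 5: 2: fault, frames [1, 8, 3, 2]
pos 6: 1: hit
pos 7: 5: fault, evict 8, frames [3, 2, 1, 5]
At position 7, page 8 is evicted.

8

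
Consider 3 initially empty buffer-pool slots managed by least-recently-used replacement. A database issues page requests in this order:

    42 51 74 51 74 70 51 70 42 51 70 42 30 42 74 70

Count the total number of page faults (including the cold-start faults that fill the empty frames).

42 -> fault, frames {42}
51 -> fault, frames {42,51}
74 -> fault, frames {42,51,74}
51 -> hit
74 -> hit
70 -> fault, evict 42, frames {51,74,70}
51 -> hit
70 -> hit
42 -> fault, evict 74, frames {51,70,42}
51 -> hit
70 -> hit
42 -> hit
30 -> fault, evict 51, frames {70,42,30}
42 -> hit
74 -> fault, evict 70, frames {30,42,74}
70 -> fault, evict 30, frames {42,74,70}
Page faults: 8.

8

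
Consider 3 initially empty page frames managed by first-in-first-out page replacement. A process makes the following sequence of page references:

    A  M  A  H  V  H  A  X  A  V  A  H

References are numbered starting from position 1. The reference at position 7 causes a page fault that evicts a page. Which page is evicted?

pos 1: A: fault, frames (A)
pos 2: M: fault, frames (A M)
pos 3: A: hit
pos 4: H: fault, frames (A M H)
pos 5: V: fault, evict A, frames (M H V)
pos 6: H: hit
pos 7: A: fault, evict M, frames (H V A)
At position 7, page M is evicted.

M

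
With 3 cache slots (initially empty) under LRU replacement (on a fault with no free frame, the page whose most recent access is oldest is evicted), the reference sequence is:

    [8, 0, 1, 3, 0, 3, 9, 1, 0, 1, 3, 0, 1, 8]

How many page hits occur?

8 → miss, frames (8)
0 → miss, frames (8 0)
1 → miss, frames (8 0 1)
3 → miss, evict 8, frames (0 1 3)
0 → hit
3 → hit
9 → miss, evict 1, frames (0 3 9)
1 → miss, evict 0, frames (3 9 1)
0 → miss, evict 3, frames (9 1 0)
1 → hit
3 → miss, evict 9, frames (0 1 3)
0 → hit
1 → hit
8 → miss, evict 3, frames (0 1 8)
Hits: 5.

5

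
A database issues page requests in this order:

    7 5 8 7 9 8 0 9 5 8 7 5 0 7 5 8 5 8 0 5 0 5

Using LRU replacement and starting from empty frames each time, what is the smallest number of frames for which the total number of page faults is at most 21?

f=1: 22 faults
f=2: 18 faults
f=3: 11 faults
f=4: 8 faults
f=5: 5 faults
Smallest f with faults ≤ 21 is 2.

2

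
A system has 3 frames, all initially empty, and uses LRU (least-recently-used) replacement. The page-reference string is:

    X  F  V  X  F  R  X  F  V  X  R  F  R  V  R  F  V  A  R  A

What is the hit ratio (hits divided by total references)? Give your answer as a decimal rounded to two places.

0.50

X -> fault, frames [X]
F -> fault, frames [X, F]
V -> fault, frames [X, F, V]
X -> hit
F -> hit
R -> fault, evict V, frames [X, F, R]
X -> hit
F -> hit
V -> fault, evict R, frames [X, F, V]
X -> hit
R -> fault, evict F, frames [V, X, R]
F -> fault, evict V, frames [X, R, F]
R -> hit
V -> fault, evict X, frames [F, R, V]
R -> hit
F -> hit
V -> hit
A -> fault, evict R, frames [F, V, A]
R -> fault, evict F, frames [V, A, R]
A -> hit
Hits: 10 of 20 references → 10/20 = 0.5000.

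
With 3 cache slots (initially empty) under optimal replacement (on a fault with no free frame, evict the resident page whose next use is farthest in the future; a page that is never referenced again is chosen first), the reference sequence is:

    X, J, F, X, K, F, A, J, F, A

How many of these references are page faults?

X -> fault, frames [X]
J -> fault, frames [X, J]
F -> fault, frames [X, J, F]
X -> hit
K -> fault, evict X, frames [J, F, K]
F -> hit
A -> fault, evict K, frames [J, F, A]
J -> hit
F -> hit
A -> hit
Page faults: 5.

5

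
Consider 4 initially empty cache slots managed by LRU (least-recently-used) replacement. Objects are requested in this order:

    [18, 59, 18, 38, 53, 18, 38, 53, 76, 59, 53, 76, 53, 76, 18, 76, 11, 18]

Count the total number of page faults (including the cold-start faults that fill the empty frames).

8

18: fault, frames {18}
59: fault, frames {18,59}
18: hit
38: fault, frames {59,18,38}
53: fault, frames {59,18,38,53}
18: hit
38: hit
53: hit
76: fault, evict 59, frames {18,38,53,76}
59: fault, evict 18, frames {38,53,76,59}
53: hit
76: hit
53: hit
76: hit
18: fault, evict 38, frames {59,53,76,18}
76: hit
11: fault, evict 59, frames {53,18,76,11}
18: hit
Page faults: 8.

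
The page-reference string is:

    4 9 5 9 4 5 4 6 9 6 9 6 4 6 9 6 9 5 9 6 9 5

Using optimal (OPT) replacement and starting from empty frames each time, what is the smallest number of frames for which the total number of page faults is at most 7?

3

f=1: 22 faults
f=2: 11 faults
f=3: 5 faults
f=4: 4 faults
Smallest f with faults ≤ 7 is 3.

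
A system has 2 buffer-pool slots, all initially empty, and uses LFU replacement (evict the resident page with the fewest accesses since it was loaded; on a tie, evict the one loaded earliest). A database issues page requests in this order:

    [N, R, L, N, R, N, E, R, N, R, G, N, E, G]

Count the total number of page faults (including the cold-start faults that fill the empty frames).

10

N → miss, frames (N)
R → miss, frames (N R)
L → miss, evict N, frames (R L)
N → miss, evict R, frames (L N)
R → miss, evict L, frames (N R)
N → hit
E → miss, evict R, frames (N E)
R → miss, evict E, frames (N R)
N → hit
R → hit
G → miss, evict R, frames (N G)
N → hit
E → miss, evict G, frames (N E)
G → miss, evict E, frames (N G)
Page faults: 10.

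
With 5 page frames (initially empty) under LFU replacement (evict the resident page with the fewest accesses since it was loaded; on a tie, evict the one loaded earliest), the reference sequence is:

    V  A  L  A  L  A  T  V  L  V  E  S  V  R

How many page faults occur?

7

V → fault, frames {V}
A → fault, frames {V,A}
L → fault, frames {V,A,L}
A → hit
L → hit
A → hit
T → fault, frames {V,A,L,T}
V → hit
L → hit
V → hit
E → fault, frames {V,A,L,T,E}
S → fault, evict T, frames {V,A,L,E,S}
V → hit
R → fault, evict E, frames {V,A,L,S,R}
Page faults: 7.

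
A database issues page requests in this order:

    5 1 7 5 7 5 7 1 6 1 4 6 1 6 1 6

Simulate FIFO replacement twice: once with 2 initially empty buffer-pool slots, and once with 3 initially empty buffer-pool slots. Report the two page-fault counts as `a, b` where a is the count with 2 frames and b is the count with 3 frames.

2 frames: F F F F . . . F F . F . F F . . → 9 faults.
3 frames: F F F . . . . . F . F . F . . . → 6 faults.
6 < 9: adding a frame reduced faults, as is typical.

9, 6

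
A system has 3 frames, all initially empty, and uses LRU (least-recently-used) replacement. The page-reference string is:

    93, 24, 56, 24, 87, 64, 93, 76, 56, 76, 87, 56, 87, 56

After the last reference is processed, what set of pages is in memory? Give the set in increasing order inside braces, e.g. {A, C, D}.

93 -> miss, frames [93]
24 -> miss, frames [93, 24]
56 -> miss, frames [93, 24, 56]
24 -> hit
87 -> miss, evict 93, frames [56, 24, 87]
64 -> miss, evict 56, frames [24, 87, 64]
93 -> miss, evict 24, frames [87, 64, 93]
76 -> miss, evict 87, frames [64, 93, 76]
56 -> miss, evict 64, frames [93, 76, 56]
76 -> hit
87 -> miss, evict 93, frames [56, 76, 87]
56 -> hit
87 -> hit
56 -> hit

{56, 76, 87}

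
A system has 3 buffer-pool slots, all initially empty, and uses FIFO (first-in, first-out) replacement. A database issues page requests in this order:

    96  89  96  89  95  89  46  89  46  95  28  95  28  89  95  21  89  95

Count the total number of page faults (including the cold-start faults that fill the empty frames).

96 -> miss, frames [96]
89 -> miss, frames [96, 89]
96 -> hit
89 -> hit
95 -> miss, frames [96, 89, 95]
89 -> hit
46 -> miss, evict 96, frames [89, 95, 46]
89 -> hit
46 -> hit
95 -> hit
28 -> miss, evict 89, frames [95, 46, 28]
95 -> hit
28 -> hit
89 -> miss, evict 95, frames [46, 28, 89]
95 -> miss, evict 46, frames [28, 89, 95]
21 -> miss, evict 28, frames [89, 95, 21]
89 -> hit
95 -> hit
Page faults: 8.

8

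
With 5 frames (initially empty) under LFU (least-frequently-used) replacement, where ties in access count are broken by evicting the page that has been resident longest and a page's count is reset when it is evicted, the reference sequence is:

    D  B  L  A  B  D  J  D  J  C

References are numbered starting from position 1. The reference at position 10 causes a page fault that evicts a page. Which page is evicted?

L

pos 1: D → fault, frames {D}
pos 2: B → fault, frames {D,B}
pos 3: L → fault, frames {D,B,L}
pos 4: A → fault, frames {D,B,L,A}
pos 5: B → hit
pos 6: D → hit
pos 7: J → fault, frames {D,B,L,A,J}
pos 8: D → hit
pos 9: J → hit
pos 10: C → fault, evict L, frames {D,B,A,J,C}
At position 10, page L is evicted.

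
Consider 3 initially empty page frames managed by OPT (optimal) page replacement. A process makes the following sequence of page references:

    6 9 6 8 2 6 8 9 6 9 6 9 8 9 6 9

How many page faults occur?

5

6 → miss, frames {6}
9 → miss, frames {6,9}
6 → hit
8 → miss, frames {6,9,8}
2 → miss, evict 9, frames {6,8,2}
6 → hit
8 → hit
9 → miss, evict 2, frames {6,8,9}
6 → hit
9 → hit
6 → hit
9 → hit
8 → hit
9 → hit
6 → hit
9 → hit
Page faults: 5.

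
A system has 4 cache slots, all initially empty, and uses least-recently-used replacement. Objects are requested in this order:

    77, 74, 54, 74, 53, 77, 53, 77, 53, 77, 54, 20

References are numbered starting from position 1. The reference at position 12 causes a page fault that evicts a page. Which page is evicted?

74

pos 1: 77: miss, frames [77]
pos 2: 74: miss, frames [77, 74]
pos 3: 54: miss, frames [77, 74, 54]
pos 4: 74: hit
pos 5: 53: miss, frames [77, 54, 74, 53]
pos 6: 77: hit
pos 7: 53: hit
pos 8: 77: hit
pos 9: 53: hit
pos 10: 77: hit
pos 11: 54: hit
pos 12: 20: miss, evict 74, frames [53, 77, 54, 20]
At position 12, page 74 is evicted.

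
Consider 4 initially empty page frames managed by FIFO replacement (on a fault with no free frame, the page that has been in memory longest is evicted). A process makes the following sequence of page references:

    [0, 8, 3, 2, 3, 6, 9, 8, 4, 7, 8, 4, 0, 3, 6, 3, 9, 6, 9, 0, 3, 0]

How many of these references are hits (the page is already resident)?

0 -> fault, frames [0]
8 -> fault, frames [0, 8]
3 -> fault, frames [0, 8, 3]
2 -> fault, frames [0, 8, 3, 2]
3 -> hit
6 -> fault, evict 0, frames [8, 3, 2, 6]
9 -> fault, evict 8, frames [3, 2, 6, 9]
8 -> fault, evict 3, frames [2, 6, 9, 8]
4 -> fault, evict 2, frames [6, 9, 8, 4]
7 -> fault, evict 6, frames [9, 8, 4, 7]
8 -> hit
4 -> hit
0 -> fault, evict 9, frames [8, 4, 7, 0]
3 -> fault, evict 8, frames [4, 7, 0, 3]
6 -> fault, evict 4, frames [7, 0, 3, 6]
3 -> hit
9 -> fault, evict 7, frames [0, 3, 6, 9]
6 -> hit
9 -> hit
0 -> hit
3 -> hit
0 -> hit
Hits: 9.

9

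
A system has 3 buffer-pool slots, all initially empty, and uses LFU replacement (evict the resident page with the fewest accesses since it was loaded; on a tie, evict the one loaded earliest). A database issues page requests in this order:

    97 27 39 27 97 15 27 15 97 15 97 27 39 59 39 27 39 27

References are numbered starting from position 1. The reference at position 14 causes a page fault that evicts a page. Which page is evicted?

39

pos 1: 97: fault, frames {97}
pos 2: 27: fault, frames {97,27}
pos 3: 39: fault, frames {97,27,39}
pos 4: 27: hit
pos 5: 97: hit
pos 6: 15: fault, evict 39, frames {97,27,15}
pos 7: 27: hit
pos 8: 15: hit
pos 9: 97: hit
pos 10: 15: hit
pos 11: 97: hit
pos 12: 27: hit
pos 13: 39: fault, evict 15, frames {97,27,39}
pos 14: 59: fault, evict 39, frames {97,27,59}
At position 14, page 39 is evicted.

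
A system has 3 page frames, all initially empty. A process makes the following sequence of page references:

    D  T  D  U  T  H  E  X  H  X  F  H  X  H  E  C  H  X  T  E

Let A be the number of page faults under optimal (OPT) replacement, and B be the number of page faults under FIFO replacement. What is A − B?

-2

Under OPT: F F . F . F F F . . F . . . F F . . F F → 11 faults.
Under FIFO: F F . F . F F F . . F F . . F F . F F F → 13 faults.
A − B = 11 − 13 = -2.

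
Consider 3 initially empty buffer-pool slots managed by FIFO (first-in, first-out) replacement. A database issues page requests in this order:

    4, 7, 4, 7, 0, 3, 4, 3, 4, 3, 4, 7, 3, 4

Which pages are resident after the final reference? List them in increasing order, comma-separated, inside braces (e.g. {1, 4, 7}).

4 → fault, frames [4]
7 → fault, frames [4, 7]
4 → hit
7 → hit
0 → fault, frames [4, 7, 0]
3 → fault, evict 4, frames [7, 0, 3]
4 → fault, evict 7, frames [0, 3, 4]
3 → hit
4 → hit
3 → hit
4 → hit
7 → fault, evict 0, frames [3, 4, 7]
3 → hit
4 → hit

{3, 4, 7}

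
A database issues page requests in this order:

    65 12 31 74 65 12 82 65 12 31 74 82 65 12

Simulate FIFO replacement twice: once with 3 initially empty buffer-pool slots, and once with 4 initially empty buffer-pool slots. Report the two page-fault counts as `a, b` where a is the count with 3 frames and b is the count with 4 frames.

3 frames: F F F F F F F . . F F . F F → 11 faults.
4 frames: F F F F . . F F F F F F F F → 12 faults.
12 > 11: adding a frame increased faults — Belady's anomaly.

11, 12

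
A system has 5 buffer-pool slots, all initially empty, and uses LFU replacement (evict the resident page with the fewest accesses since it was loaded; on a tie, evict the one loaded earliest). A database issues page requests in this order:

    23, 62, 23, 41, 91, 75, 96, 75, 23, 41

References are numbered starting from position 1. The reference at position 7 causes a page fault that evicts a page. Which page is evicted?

pos 1: 23 → fault, frames (23)
pos 2: 62 → fault, frames (23 62)
pos 3: 23 → hit
pos 4: 41 → fault, frames (23 62 41)
pos 5: 91 → fault, frames (23 62 41 91)
pos 6: 75 → fault, frames (23 62 41 91 75)
pos 7: 96 → fault, evict 62, frames (23 41 91 75 96)
At position 7, page 62 is evicted.

62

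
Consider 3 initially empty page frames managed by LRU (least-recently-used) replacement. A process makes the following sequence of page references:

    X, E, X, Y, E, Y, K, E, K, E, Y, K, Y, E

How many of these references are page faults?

X: fault, frames [X]
E: fault, frames [X, E]
X: hit
Y: fault, frames [E, X, Y]
E: hit
Y: hit
K: fault, evict X, frames [E, Y, K]
E: hit
K: hit
E: hit
Y: hit
K: hit
Y: hit
E: hit
Page faults: 4.

4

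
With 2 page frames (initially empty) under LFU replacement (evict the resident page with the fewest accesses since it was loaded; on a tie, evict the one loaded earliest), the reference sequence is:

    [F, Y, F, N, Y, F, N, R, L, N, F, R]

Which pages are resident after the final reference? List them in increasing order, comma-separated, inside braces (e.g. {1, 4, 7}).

F -> fault, frames (F)
Y -> fault, frames (F Y)
F -> hit
N -> fault, evict Y, frames (F N)
Y -> fault, evict N, frames (F Y)
F -> hit
N -> fault, evict Y, frames (F N)
R -> fault, evict N, frames (F R)
L -> fault, evict R, frames (F L)
N -> fault, evict L, frames (F N)
F -> hit
R -> fault, evict N, frames (F R)

{F, R}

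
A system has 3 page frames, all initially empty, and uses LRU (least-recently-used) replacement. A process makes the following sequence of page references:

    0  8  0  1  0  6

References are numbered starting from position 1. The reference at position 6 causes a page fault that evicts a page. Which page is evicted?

pos 1: 0: miss, frames [0]
pos 2: 8: miss, frames [0, 8]
pos 3: 0: hit
pos 4: 1: miss, frames [8, 0, 1]
pos 5: 0: hit
pos 6: 6: miss, evict 8, frames [1, 0, 6]
At position 6, page 8 is evicted.

8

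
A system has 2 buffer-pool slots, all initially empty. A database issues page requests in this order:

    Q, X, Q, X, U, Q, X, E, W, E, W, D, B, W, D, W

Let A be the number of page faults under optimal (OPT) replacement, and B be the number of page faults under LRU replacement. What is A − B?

-2

Under OPT: F F . . F . F F F . . F F . F . → 9 faults.
Under LRU: F F . . F F F F F . . F F F F . → 11 faults.
A − B = 9 − 11 = -2.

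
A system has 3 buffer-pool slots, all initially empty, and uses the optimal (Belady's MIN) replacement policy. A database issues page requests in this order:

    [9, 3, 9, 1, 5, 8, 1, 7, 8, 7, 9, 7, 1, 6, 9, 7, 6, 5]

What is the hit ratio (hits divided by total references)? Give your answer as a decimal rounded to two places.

9 -> fault, frames (9)
3 -> fault, frames (9 3)
9 -> hit
1 -> fault, frames (9 3 1)
5 -> fault, evict 3, frames (9 1 5)
8 -> fault, evict 5, frames (9 1 8)
1 -> hit
7 -> fault, evict 1, frames (9 8 7)
8 -> hit
7 -> hit
9 -> hit
7 -> hit
1 -> fault, evict 8, frames (9 7 1)
6 -> fault, evict 1, frames (9 7 6)
9 -> hit
7 -> hit
6 -> hit
5 -> fault, evict 6, frames (9 7 5)
Hits: 9 of 18 references → 9/18 = 0.5000.

0.50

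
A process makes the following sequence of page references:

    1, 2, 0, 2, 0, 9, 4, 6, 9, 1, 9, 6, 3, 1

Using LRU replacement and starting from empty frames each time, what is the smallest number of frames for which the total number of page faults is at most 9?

3

f=1: 14 faults
f=2: 11 faults
f=3: 9 faults
f=4: 8 faults
f=5: 8 faults
f=6: 7 faults
f=7: 7 faults
Smallest f with faults ≤ 9 is 3.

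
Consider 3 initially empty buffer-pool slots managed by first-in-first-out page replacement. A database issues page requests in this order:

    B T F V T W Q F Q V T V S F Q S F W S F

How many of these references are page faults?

15

B → miss, frames {B}
T → miss, frames {B,T}
F → miss, frames {B,T,F}
V → miss, evict B, frames {T,F,V}
T → hit
W → miss, evict T, frames {F,V,W}
Q → miss, evict F, frames {V,W,Q}
F → miss, evict V, frames {W,Q,F}
Q → hit
V → miss, evict W, frames {Q,F,V}
T → miss, evict Q, frames {F,V,T}
V → hit
S → miss, evict F, frames {V,T,S}
F → miss, evict V, frames {T,S,F}
Q → miss, evict T, frames {S,F,Q}
S → hit
F → hit
W → miss, evict S, frames {F,Q,W}
S → miss, evict F, frames {Q,W,S}
F → miss, evict Q, frames {W,S,F}
Page faults: 15.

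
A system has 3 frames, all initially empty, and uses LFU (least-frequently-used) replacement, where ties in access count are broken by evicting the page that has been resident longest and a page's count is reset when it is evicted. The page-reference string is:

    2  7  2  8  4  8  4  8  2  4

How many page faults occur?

4

2 -> fault, frames {2}
7 -> fault, frames {2,7}
2 -> hit
8 -> fault, frames {2,7,8}
4 -> fault, evict 7, frames {2,8,4}
8 -> hit
4 -> hit
8 -> hit
2 -> hit
4 -> hit
Page faults: 4.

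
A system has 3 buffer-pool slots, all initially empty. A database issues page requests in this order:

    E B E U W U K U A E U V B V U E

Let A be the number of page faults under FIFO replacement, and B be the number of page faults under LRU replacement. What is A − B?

Under FIFO: F F . F F . F . F F F F F . . F → 11 faults.
Under LRU: F F . F F . F . F F . F F . . F → 10 faults.
A − B = 11 − 10 = 1.

1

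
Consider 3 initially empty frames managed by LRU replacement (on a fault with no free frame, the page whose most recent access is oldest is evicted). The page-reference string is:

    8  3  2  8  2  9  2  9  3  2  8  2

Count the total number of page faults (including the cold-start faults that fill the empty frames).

6

8 -> fault, frames (8)
3 -> fault, frames (8 3)
2 -> fault, frames (8 3 2)
8 -> hit
2 -> hit
9 -> fault, evict 3, frames (8 2 9)
2 -> hit
9 -> hit
3 -> fault, evict 8, frames (2 9 3)
2 -> hit
8 -> fault, evict 9, frames (3 2 8)
2 -> hit
Page faults: 6.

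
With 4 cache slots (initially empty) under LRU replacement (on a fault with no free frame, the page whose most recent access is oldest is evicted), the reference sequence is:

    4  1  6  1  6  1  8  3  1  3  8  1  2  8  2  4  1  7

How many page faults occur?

4 -> fault, frames (4)
1 -> fault, frames (4 1)
6 -> fault, frames (4 1 6)
1 -> hit
6 -> hit
1 -> hit
8 -> fault, frames (4 6 1 8)
3 -> fault, evict 4, frames (6 1 8 3)
1 -> hit
3 -> hit
8 -> hit
1 -> hit
2 -> fault, evict 6, frames (3 8 1 2)
8 -> hit
2 -> hit
4 -> fault, evict 3, frames (1 8 2 4)
1 -> hit
7 -> fault, evict 8, frames (2 4 1 7)
Page faults: 8.

8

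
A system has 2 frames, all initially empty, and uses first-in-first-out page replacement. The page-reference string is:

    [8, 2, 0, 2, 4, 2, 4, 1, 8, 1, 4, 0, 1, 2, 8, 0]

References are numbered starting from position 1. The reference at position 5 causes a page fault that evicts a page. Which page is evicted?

2

pos 1: 8 → miss, frames {8}
pos 2: 2 → miss, frames {8,2}
pos 3: 0 → miss, evict 8, frames {2,0}
pos 4: 2 → hit
pos 5: 4 → miss, evict 2, frames {0,4}
At position 5, page 2 is evicted.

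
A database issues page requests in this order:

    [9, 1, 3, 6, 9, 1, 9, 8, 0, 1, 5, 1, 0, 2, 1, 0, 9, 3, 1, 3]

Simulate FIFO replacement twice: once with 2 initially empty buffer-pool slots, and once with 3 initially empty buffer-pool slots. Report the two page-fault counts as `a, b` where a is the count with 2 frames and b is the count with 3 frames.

2 frames: F F F F F F . F F F F . F F F F F F F . → 17 faults.
3 frames: F F F F F F . F F . F F . F . F F F F . → 15 faults.
15 < 17: adding a frame reduced faults, as is typical.

17, 15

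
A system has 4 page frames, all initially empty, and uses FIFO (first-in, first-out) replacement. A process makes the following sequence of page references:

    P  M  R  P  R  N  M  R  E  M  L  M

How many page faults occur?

7

P -> fault, frames (P)
M -> fault, frames (P M)
R -> fault, frames (P M R)
P -> hit
R -> hit
N -> fault, frames (P M R N)
M -> hit
R -> hit
E -> fault, evict P, frames (M R N E)
M -> hit
L -> fault, evict M, frames (R N E L)
M -> fault, evict R, frames (N E L M)
Page faults: 7.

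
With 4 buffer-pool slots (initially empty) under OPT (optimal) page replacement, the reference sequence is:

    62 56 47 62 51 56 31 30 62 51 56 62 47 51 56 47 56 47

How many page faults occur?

62: miss, frames [62]
56: miss, frames [62, 56]
47: miss, frames [62, 56, 47]
62: hit
51: miss, frames [62, 56, 47, 51]
56: hit
31: miss, evict 47, frames [62, 56, 51, 31]
30: miss, evict 31, frames [62, 56, 51, 30]
62: hit
51: hit
56: hit
62: hit
47: miss, evict 30, frames [62, 56, 51, 47]
51: hit
56: hit
47: hit
56: hit
47: hit
Page faults: 7.

7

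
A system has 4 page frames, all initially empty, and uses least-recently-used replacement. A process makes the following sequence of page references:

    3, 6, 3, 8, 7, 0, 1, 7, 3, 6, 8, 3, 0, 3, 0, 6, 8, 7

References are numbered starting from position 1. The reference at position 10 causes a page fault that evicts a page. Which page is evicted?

0

pos 1: 3 -> miss, frames [3]
pos 2: 6 -> miss, frames [3, 6]
pos 3: 3 -> hit
pos 4: 8 -> miss, frames [6, 3, 8]
pos 5: 7 -> miss, frames [6, 3, 8, 7]
pos 6: 0 -> miss, evict 6, frames [3, 8, 7, 0]
pos 7: 1 -> miss, evict 3, frames [8, 7, 0, 1]
pos 8: 7 -> hit
pos 9: 3 -> miss, evict 8, frames [0, 1, 7, 3]
pos 10: 6 -> miss, evict 0, frames [1, 7, 3, 6]
At position 10, page 0 is evicted.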